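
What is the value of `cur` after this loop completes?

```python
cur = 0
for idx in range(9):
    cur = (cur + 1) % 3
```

Increment mod 3, 9 times = 0
`cur` takes the values: 0 → 1 → 2 → 0 → 1 → 2 → 0 → 1 → 2 → 0

Answer: 0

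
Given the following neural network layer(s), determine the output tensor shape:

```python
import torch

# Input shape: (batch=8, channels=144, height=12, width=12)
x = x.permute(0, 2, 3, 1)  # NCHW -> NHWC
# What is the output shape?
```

Input: (8, 144, 12, 12) -> Output: (8, 12, 12, 144)

Answer: (8, 12, 12, 144)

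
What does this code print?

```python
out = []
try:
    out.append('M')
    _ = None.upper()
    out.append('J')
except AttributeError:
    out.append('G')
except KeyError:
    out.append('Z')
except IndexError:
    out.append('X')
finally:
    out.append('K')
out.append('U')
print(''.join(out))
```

Execution trace: 'M' (try body) → 'G' (except AttributeError) → 'K' (finally) → 'U' (after the try/except). Output: MGKU

Answer: MGKU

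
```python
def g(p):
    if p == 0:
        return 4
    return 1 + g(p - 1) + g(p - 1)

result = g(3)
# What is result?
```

g(p) = 1 + 2·g(p-1), g(0)=4. Closed form: (4+1)·2^3 - 1 = 39.

Answer: 39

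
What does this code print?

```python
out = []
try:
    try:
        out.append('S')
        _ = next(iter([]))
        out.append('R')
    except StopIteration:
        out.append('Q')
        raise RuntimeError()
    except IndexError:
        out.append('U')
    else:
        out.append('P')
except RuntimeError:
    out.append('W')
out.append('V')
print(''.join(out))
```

Execution trace: 'S' (inner try body) → 'Q' (inner except StopIteration) → 'W' (outer except RuntimeError) → 'V' (after the try/except). Output: SQWV

Answer: SQWV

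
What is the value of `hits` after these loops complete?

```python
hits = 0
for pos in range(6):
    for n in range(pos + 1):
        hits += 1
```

Triangle: 1 + 2 + ... + 6
`hits` takes the values: 0 → 1 → 2 → 3 → 4 → 5 → 6 → 7 → 8 → 9 → 10 → 11 → 12 → 13 → 14 → 15 → 16 → 17 → 18 → 19 → 20 → 21

Answer: 21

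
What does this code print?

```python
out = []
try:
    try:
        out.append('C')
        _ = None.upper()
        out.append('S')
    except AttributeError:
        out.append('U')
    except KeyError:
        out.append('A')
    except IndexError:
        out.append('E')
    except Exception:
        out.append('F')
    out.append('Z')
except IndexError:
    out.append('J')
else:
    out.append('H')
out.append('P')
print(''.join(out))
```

Execution trace: 'C' (inner try body) → 'U' (inner except AttributeError) → 'Z' (try body, no exception) → 'H' (else) → 'P' (after the try/except). Output: CUZHP

Answer: CUZHP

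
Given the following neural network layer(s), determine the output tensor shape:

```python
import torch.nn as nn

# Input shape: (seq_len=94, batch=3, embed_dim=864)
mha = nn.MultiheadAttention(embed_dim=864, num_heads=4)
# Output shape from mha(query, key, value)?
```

Input: (94, 3, 864) -> Output: (94, 3, 864)

Answer: (94, 3, 864)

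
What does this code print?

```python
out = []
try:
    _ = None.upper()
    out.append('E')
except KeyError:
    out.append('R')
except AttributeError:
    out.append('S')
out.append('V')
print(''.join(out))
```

Execution trace: 'S' (except AttributeError) → 'V' (after the try/except). Output: SV

Answer: SV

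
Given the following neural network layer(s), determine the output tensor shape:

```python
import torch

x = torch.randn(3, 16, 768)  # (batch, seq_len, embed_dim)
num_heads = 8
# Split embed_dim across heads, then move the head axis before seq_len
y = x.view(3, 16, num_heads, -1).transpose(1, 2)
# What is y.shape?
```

Input: (3, 16, 768) -> head_dim = 768 // 8 = 96; after view: (3, 16, 8, 96) -> after transpose(1, 2): (3, 8, 16, 96) -> Output: (3, 8, 16, 96)

Answer: (3, 8, 16, 96)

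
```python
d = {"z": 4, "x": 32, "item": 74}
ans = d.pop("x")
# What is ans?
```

Trace:
`d = {"z": 4, "x": 32, "item": 74}` → d = {'z': 4, 'x': 32, 'item': 74}
`ans = d.pop("x")` → d = {'z': 4, 'item': 74}; ans = 32
So ans = 32

Answer: 32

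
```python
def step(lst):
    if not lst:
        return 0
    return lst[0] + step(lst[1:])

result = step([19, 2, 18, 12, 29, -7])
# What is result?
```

19 + 2 + 18 + 12 + 29 + (-7) + 0 = 73

Answer: 73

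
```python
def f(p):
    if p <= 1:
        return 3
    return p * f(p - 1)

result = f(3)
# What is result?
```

f(3) = 3 * 2 * 3 = 18

Answer: 18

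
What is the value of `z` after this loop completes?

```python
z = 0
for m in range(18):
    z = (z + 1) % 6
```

Increment mod 6, 18 times = 0
`z` takes the values: 0 → 1 → 2 → 3 → 4 → 5 → 0 → 1 → 2 → 3 → 4 → 5 → 0 → 1 → 2 → 3 → 4 → 5 → 0

Answer: 0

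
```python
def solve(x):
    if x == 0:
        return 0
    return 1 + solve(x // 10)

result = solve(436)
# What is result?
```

Count of digits of 436: 3

Answer: 3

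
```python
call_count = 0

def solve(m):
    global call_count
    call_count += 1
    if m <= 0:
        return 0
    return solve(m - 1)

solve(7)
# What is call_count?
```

Linear recursion stepping by 1: 8 calls from m=7 down to ≤0.

Answer: 8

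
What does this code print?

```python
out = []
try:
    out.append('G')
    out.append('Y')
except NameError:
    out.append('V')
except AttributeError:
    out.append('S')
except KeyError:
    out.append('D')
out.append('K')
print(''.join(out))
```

Execution trace: 'G' (try body) → 'Y' (try body, no exception) → 'K' (after the try/except). Output: GYK

Answer: GYK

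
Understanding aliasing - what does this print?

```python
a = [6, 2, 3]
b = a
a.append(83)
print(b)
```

Key concept: basic list aliasing.
Step by step:
`a = [6, 2, 3]` → a = [6, 2, 3]
`b = a` → b = [6, 2, 3] (same object as a)
`a.append(83)` → a = [6, 2, 3, 83] (same object as b); b = [6, 2, 3, 83] (same object as a)
`print(b)` → prints [6, 2, 3, 83]

Answer: [6, 2, 3, 83]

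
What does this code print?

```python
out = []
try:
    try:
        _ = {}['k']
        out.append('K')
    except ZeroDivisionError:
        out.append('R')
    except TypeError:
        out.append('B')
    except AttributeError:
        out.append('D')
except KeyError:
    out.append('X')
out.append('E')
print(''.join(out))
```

Execution trace: 'X' (outer except KeyError) → 'E' (after the try/except). Output: XE

Answer: XE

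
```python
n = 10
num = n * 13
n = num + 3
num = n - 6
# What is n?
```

Trace:
`n = 10` → n = 10
`num = n * 13` → num = 130
`n = num + 3` → n = 133
`num = n - 6` → num = 127
So n = 133

Answer: 133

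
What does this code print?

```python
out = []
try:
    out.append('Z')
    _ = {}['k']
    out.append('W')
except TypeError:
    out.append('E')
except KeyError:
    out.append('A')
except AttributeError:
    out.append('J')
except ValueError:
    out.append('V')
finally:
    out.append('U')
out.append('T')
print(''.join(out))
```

Execution trace: 'Z' (try body) → 'A' (except KeyError) → 'U' (finally) → 'T' (after the try/except). Output: ZAUT

Answer: ZAUT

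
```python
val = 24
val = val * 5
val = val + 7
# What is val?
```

Trace:
`val = 24` → val = 24
`val = val * 5` → val = 120
`val = val + 7` → val = 127
So val = 127

Answer: 127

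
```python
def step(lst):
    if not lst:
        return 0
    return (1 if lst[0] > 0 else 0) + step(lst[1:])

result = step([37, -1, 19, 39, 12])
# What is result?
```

Count of positive elements in [37, -1, 19, 39, 12] = 4

Answer: 4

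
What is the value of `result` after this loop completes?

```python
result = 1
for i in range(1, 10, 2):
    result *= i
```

Product of 1, 3, 5, ... up to 9
`result` takes the values: 1 → 3 → 15 → 105 → 945

Answer: 945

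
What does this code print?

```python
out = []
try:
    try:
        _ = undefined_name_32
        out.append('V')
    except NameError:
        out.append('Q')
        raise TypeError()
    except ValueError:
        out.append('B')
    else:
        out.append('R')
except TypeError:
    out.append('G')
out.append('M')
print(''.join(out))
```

Execution trace: 'Q' (inner except NameError) → 'G' (outer except TypeError) → 'M' (after the try/except). Output: QGM

Answer: QGM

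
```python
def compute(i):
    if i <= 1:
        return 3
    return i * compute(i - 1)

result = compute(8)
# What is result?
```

compute(8) = 8 * 7 * 6 * 5 * 4 * 3 * 2 * 3 = 120960

Answer: 120960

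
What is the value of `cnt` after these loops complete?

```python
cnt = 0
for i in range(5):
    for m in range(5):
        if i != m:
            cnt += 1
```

5² - 5 (exclude diagonal)
`cnt` takes the values: 0 → 1 → 2 → 3 → 4 → 5 → 6 → 7 → 8 → 9 → 10 → 11 → 12 → 13 → 14 → 15 → 16 → 17 → 18 → 19 → 20

Answer: 20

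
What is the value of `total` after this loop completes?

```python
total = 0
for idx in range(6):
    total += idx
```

Sum of 0 to 5 = 15
`total` takes the values: 0 → 1 → 3 → 6 → 10 → 15

Answer: 15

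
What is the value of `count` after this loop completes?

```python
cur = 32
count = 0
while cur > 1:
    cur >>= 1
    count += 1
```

Count right shifts until 1
`count` takes the values: 0 → 1 → 2 → 3 → 4 → 5

Answer: 5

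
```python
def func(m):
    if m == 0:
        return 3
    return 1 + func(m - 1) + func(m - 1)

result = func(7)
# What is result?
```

func(m) = 1 + 2·func(m-1), func(0)=3. Closed form: (3+1)·2^7 - 1 = 511.

Answer: 511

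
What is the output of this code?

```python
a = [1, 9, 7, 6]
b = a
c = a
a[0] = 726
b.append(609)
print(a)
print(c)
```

Key concept: multiple aliases.
Step by step:
`a = [1, 9, 7, 6]` → a = [1, 9, 7, 6]
`b = a` → b = [1, 9, 7, 6] (same object as a)
`c = a` → c = [1, 9, 7, 6] (same object as a, b)
`a[0] = 726` → a = [726, 9, 7, 6] (same object as b, c); b = [726, 9, 7, 6] (same object as a, c); c = [726, 9, 7, 6] (same object as a, b)
`b.append(609)` → a = [726, 9, 7, 6, 609] (same object as b, c); b = [726, 9, 7, 6, 609] (same object as a, c); c = [726, 9, 7, 6, 609] (same object as a, b)
`print(a)` → prints [726, 9, 7, 6, 609]
`print(c)` → prints [726, 9, 7, 6, 609]

Answer:
[726, 9, 7, 6, 609]
[726, 9, 7, 6, 609]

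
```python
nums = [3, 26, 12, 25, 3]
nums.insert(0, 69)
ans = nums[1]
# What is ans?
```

Trace:
`nums = [3, 26, 12, 25, 3]` → nums = [3, 26, 12, 25, 3]
`nums.insert(0, 69)` → nums = [69, 3, 26, 12, 25, 3]
`ans = nums[1]` → ans = 3
So ans = 3

Answer: 3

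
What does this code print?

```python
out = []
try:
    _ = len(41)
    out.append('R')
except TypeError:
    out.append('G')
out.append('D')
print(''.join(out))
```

Execution trace: 'G' (except TypeError) → 'D' (after the try/except). Output: GD

Answer: GD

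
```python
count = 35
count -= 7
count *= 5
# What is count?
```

Trace:
`count = 35` → count = 35
`count -= 7` → count = 28
`count *= 5` → count = 140
So count = 140

Answer: 140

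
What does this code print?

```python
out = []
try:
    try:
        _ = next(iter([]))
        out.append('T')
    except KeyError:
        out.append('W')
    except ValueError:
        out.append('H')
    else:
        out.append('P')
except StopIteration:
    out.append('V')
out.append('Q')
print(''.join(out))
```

Execution trace: 'V' (outer except StopIteration) → 'Q' (after the try/except). Output: VQ

Answer: VQ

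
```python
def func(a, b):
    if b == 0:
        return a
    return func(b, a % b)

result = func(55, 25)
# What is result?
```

func(55, 25) -> func(25, 5) -> func(5, 0) -> 5

Answer: 5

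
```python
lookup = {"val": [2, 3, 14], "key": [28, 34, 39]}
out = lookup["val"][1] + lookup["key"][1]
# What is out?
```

Trace:
`lookup = {"val": [2, 3, 14], "key": [28, 34, 39]}` → lookup = {'val': [2, 3, 14], 'key': [28, 34, 39]}
`out = lookup["val"][1] + lookup["key"][1]` → out = 37
So out = 37

Answer: 37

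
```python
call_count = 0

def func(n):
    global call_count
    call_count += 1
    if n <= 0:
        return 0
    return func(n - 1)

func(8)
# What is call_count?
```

Linear recursion stepping by 1: 9 calls from n=8 down to ≤0.

Answer: 9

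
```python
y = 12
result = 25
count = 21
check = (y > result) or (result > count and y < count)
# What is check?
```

Trace:
`y = 12` → y = 12
`result = 25` → result = 25
`count = 21` → count = 21
`check = (y > result) or (result > count and y < count)` → check = True
So check = True

Answer: True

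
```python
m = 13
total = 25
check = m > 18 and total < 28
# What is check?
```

Trace:
`m = 13` → m = 13
`total = 25` → total = 25
`check = m > 18 and total < 28` → check = False
So check = False

Answer: False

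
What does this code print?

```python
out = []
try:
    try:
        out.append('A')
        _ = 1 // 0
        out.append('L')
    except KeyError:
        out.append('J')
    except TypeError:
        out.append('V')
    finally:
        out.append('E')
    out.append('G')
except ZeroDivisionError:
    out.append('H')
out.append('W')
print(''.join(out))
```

Execution trace: 'A' (inner try body) → 'E' (inner finally) → 'H' (except ZeroDivisionError) → 'W' (after the try/except). Output: AEHW

Answer: AEHW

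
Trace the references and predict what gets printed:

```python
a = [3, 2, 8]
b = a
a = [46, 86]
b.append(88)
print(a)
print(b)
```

Key concept: rebinding vs mutation: a is rebound to a new list, b still points at the original.
Step by step:
`a = [3, 2, 8]` → a = [3, 2, 8]
`b = a` → b = [3, 2, 8] (same object as a)
`a = [46, 86]` → a = [46, 86]
`b.append(88)` → b = [3, 2, 8, 88]
`print(a)` → prints [46, 86]
`print(b)` → prints [3, 2, 8, 88]

Answer:
[46, 86]
[3, 2, 8, 88]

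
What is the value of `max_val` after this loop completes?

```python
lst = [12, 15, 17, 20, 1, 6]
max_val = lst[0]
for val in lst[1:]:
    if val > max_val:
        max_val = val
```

Maximum of [12, 15, 17, 20, 1, 6]
`max_val` takes the values: 12 → 15 → 17 → 20

Answer: 20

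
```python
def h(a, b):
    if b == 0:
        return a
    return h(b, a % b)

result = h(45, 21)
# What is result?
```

h(45, 21) -> h(21, 3) -> h(3, 0) -> 3

Answer: 3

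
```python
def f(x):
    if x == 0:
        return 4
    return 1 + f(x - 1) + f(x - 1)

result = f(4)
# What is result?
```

f(x) = 1 + 2·f(x-1), f(0)=4. Closed form: (4+1)·2^4 - 1 = 79.

Answer: 79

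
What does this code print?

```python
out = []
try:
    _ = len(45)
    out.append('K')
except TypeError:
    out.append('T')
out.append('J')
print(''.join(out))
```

Execution trace: 'T' (except TypeError) → 'J' (after the try/except). Output: TJ

Answer: TJ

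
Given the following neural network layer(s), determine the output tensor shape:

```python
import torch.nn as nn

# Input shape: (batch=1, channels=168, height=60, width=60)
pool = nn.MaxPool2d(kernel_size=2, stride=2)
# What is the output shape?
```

Input: (1, 168, 60, 60) -> Output: (1, 168, 30, 30)

Answer: (1, 168, 30, 30)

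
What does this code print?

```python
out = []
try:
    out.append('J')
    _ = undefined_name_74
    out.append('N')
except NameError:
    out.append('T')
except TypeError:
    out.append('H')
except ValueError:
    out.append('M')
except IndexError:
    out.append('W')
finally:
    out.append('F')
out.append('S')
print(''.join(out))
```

Execution trace: 'J' (try body) → 'T' (except NameError) → 'F' (finally) → 'S' (after the try/except). Output: JTFS

Answer: JTFS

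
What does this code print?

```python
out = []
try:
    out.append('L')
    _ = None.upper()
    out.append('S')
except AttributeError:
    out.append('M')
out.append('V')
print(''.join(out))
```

Execution trace: 'L' (try body) → 'M' (except AttributeError) → 'V' (after the try/except). Output: LMV

Answer: LMV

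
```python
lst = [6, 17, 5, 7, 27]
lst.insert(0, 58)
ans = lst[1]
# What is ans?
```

Trace:
`lst = [6, 17, 5, 7, 27]` → lst = [6, 17, 5, 7, 27]
`lst.insert(0, 58)` → lst = [58, 6, 17, 5, 7, 27]
`ans = lst[1]` → ans = 6
So ans = 6

Answer: 6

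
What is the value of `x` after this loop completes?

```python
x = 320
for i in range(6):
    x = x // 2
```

Halve 6 times: 320 // 2^6 = 5
`x` takes the values: 320 → 160 → 80 → 40 → 20 → 10 → 5

Answer: 5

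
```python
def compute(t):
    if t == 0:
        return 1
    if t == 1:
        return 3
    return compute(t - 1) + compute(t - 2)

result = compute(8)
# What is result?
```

Build up from base cases: compute(0)=1, compute(1)=3, compute(2)=4, compute(3)=7, compute(4)=11, compute(5)=18, compute(6)=29, ..., compute(8)=76

Answer: 76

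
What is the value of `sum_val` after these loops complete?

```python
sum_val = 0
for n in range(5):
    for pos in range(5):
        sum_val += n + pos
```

Sum of all n+pos for n,pos in 5x5
`sum_val` takes the values: 0 → 1 → 3 → 6 → 10 → 11 → 13 → 16 → 20 → 25 → 27 → 30 → 34 → 39 → 45 → 48 → 52 → 57 → 63 → 70 → 74 → 79 → 85 → 92 → 100

Answer: 100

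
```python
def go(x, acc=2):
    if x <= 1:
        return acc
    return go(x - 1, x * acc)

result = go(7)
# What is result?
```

Accumulator trace (n, acc): (7, 2) -> (6, 14) -> (5, 84) -> (4, 420) -> (3, 1680) -> (2, 5040) -> (1, 10080) -> return 10080

Answer: 10080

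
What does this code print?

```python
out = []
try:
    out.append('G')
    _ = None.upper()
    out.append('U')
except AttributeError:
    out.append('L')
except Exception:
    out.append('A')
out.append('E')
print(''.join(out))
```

Execution trace: 'G' (try body) → 'L' (except AttributeError) → 'E' (after the try/except). Output: GLE

Answer: GLE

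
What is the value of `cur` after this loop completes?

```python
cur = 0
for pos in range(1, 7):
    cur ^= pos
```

XOR of 1 to 6
`cur` takes the values: 0 → 1 → 3 → 0 → 4 → 1 → 7

Answer: 7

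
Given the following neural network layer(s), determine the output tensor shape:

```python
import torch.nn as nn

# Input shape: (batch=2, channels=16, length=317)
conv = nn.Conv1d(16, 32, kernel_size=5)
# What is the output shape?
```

Input: (2, 16, 317) -> Output: (2, 32, 313)

Answer: (2, 32, 313)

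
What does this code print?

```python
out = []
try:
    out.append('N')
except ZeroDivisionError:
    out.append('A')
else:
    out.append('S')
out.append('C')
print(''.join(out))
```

Execution trace: 'N' (try body, no exception) → 'S' (else) → 'C' (after the try/except). Output: NSC

Answer: NSC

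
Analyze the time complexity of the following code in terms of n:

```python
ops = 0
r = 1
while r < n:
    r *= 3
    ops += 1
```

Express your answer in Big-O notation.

Each loop level contributes: log n. Multiplying the contributions gives O(log n).

Answer: O(log n)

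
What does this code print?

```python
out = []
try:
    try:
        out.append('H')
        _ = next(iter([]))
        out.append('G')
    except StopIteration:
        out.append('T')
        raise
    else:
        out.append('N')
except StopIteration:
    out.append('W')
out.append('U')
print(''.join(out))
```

Execution trace: 'H' (inner try body) → 'T' (inner except StopIteration) → 'W' (outer except StopIteration) → 'U' (after the try/except). Output: HTWU

Answer: HTWU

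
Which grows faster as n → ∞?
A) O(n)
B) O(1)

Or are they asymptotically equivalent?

O(n) vs O(1): Higher order terms dominate.

Answer: A) O(n) grows faster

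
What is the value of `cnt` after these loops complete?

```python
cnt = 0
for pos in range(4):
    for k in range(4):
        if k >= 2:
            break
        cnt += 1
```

Inner breaks at 2, outer runs 4 times
`cnt` takes the values: 0 → 1 → 2 → 3 → 4 → 5 → 6 → 7 → 8

Answer: 8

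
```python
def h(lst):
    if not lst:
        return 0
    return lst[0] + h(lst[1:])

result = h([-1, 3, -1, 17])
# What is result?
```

(-1) + 3 + (-1) + 17 + 0 = 18

Answer: 18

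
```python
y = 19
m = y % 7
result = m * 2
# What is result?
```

Trace:
`y = 19` → y = 19
`m = y % 7` → m = 5
`result = m * 2` → result = 10
So result = 10

Answer: 10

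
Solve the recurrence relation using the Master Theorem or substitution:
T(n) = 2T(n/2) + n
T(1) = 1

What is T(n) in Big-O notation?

By Master Theorem: a=2, b=2, f(n)=n. Since log_2(2) = 1 and f(n) = Θ(n^1), Case 2 applies. T(n) = O(n log n).

Answer: O(n log n)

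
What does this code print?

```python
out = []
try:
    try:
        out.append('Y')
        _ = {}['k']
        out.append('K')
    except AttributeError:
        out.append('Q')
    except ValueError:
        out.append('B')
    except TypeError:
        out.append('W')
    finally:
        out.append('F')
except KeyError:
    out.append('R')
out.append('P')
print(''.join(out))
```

Execution trace: 'Y' (try body) → 'F' (finally) → 'R' (outer except KeyError) → 'P' (after the try/except). Output: YFRP

Answer: YFRP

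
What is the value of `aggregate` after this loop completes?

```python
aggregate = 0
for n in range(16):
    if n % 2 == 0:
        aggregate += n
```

Sum of even numbers 0 to 15
`aggregate` takes the values: 0 → 2 → 6 → 12 → 20 → 30 → 42 → 56

Answer: 56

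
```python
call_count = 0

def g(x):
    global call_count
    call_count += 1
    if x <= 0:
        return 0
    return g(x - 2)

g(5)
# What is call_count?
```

Linear recursion stepping by 2: 4 calls from x=5 down to ≤0.

Answer: 4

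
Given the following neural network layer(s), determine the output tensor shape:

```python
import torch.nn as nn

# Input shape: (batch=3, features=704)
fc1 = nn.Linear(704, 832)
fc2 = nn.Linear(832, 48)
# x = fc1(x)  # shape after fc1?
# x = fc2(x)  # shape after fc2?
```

Input: (3, 704) -> after fc1: (3, 832) -> Output: (3, 48)

Answer: (3, 48)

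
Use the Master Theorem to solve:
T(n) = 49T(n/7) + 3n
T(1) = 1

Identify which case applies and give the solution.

a=49, b=7, f(n)=3n. log_7(49) = 2. Since c=1 < 2, Case 1 applies: T(n) = Θ(n^log_b(a)) = O(n^2).

Answer: O(n^2) - Case 1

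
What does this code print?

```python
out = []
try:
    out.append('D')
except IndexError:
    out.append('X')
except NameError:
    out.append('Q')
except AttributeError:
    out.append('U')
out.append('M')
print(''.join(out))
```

Execution trace: 'D' (try body, no exception) → 'M' (after the try/except). Output: DM

Answer: DM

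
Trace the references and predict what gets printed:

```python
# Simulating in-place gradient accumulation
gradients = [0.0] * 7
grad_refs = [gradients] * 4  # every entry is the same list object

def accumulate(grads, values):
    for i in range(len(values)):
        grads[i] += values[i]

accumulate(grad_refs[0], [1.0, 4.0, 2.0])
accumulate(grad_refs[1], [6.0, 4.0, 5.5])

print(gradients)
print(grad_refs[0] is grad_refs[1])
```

Key concept: gradient accumulation aliasing.
Step by step:
`gradients = [0.0] * 7` → gradients = [0.0, 0.0, 0.0, 0.0, 0.0, 0.0, 0.0]
`grad_refs = [gradients] * 4` → grad_refs = [[0.0, 0.0, 0.0, 0.0, 0.0, 0.0, 0.0], [0.0, 0.0, 0.0, 0.0, 0.0, 0.0, 0.0], [0.0, 0.0, 0.0, 0.0, 0.0, 0.0, 0.0], [0.0, 0.0, 0.0, 0.0, 0.0, 0.0, 0.0]]
`accumulate(grad_refs[0], [1.0, 4.0, 2.0])` → gradients = [1.0, 4.0, 2.0, 0.0, 0.0, 0.0, 0.0]; grad_refs = [[1.0, 4.0, 2.0, 0.0, 0.0, 0.0, 0.0], [1.0, 4.0, 2.0, 0.0, 0.0, 0.0, 0.0], [1.0, 4.0, 2.0, 0.0, 0.0, 0.0, 0.0], [1.0, 4.0, 2.0, 0.0, 0.0, 0.0, 0.0]]
`accumulate(grad_refs[1], [6.0, 4.0, 5.5])` → gradients = [7.0, 8.0, 7.5, 0.0, 0.0, 0.0, 0.0]; grad_refs = [[7.0, 8.0, 7.5, 0.0, 0.0, 0.0, 0.0], [7.0, 8.0, 7.5, 0.0, 0.0, 0.0, 0.0], [7.0, 8.0, 7.5, 0.0, 0.0, 0.0, 0.0], [7.0, 8.0, 7.5, 0.0, 0.0, 0.0, 0.0]]
`print(gradients)` → prints [7.0, 8.0, 7.5, 0.0, 0.0, 0.0, 0.0]
`print(grad_refs[0] is grad_refs[1])` → prints True

Answer:
[7.0, 8.0, 7.5, 0.0, 0.0, 0.0, 0.0]
True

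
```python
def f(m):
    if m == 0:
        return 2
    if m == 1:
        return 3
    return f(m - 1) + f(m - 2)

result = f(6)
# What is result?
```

Build up from base cases: f(0)=2, f(1)=3, f(2)=5, f(3)=8, f(4)=13, f(5)=21, f(6)=34

Answer: 34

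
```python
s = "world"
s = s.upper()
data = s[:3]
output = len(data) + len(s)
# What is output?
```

Trace:
`s = "world"` → s = 'world'
`s = s.upper()` → s = 'WORLD'
`data = s[:3]` → data = 'WOR'
`output = len(data) + len(s)` → output = 8
So output = 8

Answer: 8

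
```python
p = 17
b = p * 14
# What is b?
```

Trace:
`p = 17` → p = 17
`b = p * 14` → b = 238
So b = 238

Answer: 238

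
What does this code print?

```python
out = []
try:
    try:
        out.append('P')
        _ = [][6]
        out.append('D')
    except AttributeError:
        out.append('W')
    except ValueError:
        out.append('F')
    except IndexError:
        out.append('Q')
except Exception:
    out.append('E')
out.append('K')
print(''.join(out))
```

Execution trace: 'P' (inner try body) → 'Q' (inner except IndexError) → 'K' (after the try/except). Output: PQK

Answer: PQK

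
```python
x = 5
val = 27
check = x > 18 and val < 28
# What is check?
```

Trace:
`x = 5` → x = 5
`val = 27` → val = 27
`check = x > 18 and val < 28` → check = False
So check = False

Answer: False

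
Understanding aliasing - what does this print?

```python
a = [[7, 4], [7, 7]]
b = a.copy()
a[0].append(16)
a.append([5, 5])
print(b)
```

Key concept: shallow copy with nested lists.
Step by step:
`a = [[7, 4], [7, 7]]` → a = [[7, 4], [7, 7]]
`b = a.copy()` → b = [[7, 4], [7, 7]]
`a[0].append(16)` → a = [[7, 4, 16], [7, 7]]; b = [[7, 4, 16], [7, 7]]
`a.append([5, 5])` → a = [[7, 4, 16], [7, 7], [5, 5]]
`print(b)` → prints [[7, 4, 16], [7, 7]]

Answer: [[7, 4, 16], [7, 7]]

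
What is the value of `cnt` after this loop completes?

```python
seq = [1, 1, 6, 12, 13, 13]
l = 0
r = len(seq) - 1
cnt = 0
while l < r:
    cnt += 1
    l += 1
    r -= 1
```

Iterations until pointers meet (list length 6)
`cnt` takes the values: 0 → 1 → 2 → 3

Answer: 3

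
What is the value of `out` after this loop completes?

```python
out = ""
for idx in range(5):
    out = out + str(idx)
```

Concatenate digits 0 to 4
`out` takes the values: "" → "0" → "01" → "012" → "0123" → "01234"

Answer: "01234"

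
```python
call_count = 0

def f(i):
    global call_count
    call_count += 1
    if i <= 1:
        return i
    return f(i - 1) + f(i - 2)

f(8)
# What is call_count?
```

Calls(i) = 1 + Calls(i-1) + Calls(i-2); Calls(0)=Calls(1)=1. For i=8 this gives 67.

Answer: 67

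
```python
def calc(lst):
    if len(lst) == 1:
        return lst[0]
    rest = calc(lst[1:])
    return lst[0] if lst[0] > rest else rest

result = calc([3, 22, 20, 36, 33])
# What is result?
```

Recursive max over [3, 22, 20, 36, 33] = 36

Answer: 36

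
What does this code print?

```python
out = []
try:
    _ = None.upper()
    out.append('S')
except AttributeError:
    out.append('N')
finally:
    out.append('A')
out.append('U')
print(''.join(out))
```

Execution trace: 'N' (except AttributeError) → 'A' (finally) → 'U' (after the try/except). Output: NAU

Answer: NAU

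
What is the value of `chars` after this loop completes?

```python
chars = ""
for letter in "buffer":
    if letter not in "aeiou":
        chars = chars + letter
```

Remove vowels from 'buffer'
`chars` takes the values: "" → "b" → "bf" → "bff" → "bffr"

Answer: "bffr"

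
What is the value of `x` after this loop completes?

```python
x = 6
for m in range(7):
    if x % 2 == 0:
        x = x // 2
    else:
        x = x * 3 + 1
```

Collatz-style transformation from 6
`x` takes the values: 6 → 3 → 10 → 5 → 16 → 8 → 4 → 2

Answer: 2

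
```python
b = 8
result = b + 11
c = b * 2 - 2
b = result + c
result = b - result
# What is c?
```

Trace:
`b = 8` → b = 8
`result = b + 11` → result = 19
`c = b * 2 - 2` → c = 14
`b = result + c` → b = 33
`result = b - result` → result = 14
So c = 14

Answer: 14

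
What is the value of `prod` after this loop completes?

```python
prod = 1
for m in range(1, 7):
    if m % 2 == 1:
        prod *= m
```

Product of odd numbers 1 to 6
`prod` takes the values: 1 → 3 → 15

Answer: 15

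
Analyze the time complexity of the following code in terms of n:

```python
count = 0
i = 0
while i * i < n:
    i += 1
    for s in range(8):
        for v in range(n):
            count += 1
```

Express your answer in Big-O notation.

Each loop level contributes: √n × 1 × n. Multiplying the contributions gives O(n√n).

Answer: O(n√n)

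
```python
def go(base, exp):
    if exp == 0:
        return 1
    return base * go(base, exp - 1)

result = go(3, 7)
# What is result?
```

go(3, 7) = 3 * 3 * 3 * 3 * 3 * 3 * 3 = 2187

Answer: 2187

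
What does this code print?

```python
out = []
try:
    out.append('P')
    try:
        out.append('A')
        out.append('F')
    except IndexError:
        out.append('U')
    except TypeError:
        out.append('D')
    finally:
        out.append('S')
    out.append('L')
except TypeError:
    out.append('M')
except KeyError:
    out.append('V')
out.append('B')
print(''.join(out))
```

Execution trace: 'P' (try body) → 'A' (inner try body) → 'F' (inner try body, no exception) → 'S' (inner finally) → 'L' (try body, no exception) → 'B' (after the try/except). Output: PAFSLB

Answer: PAFSLB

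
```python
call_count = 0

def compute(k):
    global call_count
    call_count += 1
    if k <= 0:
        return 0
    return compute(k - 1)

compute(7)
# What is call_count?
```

Linear recursion stepping by 1: 8 calls from k=7 down to ≤0.

Answer: 8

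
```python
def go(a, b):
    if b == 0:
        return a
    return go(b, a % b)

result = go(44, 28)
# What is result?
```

go(44, 28) -> go(28, 16) -> go(16, 12) -> go(12, 4) -> go(4, 0) -> 4

Answer: 4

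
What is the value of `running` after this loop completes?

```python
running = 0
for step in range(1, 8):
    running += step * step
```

Sum of squares 1² to 7² = 140
`running` takes the values: 0 → 1 → 5 → 14 → 30 → 55 → 91 → 140

Answer: 140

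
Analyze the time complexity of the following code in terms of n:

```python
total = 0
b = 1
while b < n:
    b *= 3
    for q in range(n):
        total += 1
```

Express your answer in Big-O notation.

Each loop level contributes: log n × n. Multiplying the contributions gives O(n log n).

Answer: O(n log n)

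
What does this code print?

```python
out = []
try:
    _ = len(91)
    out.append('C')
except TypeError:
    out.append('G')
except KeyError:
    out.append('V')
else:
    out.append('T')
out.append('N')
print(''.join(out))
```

Execution trace: 'G' (except TypeError) → 'N' (after the try/except). Output: GN

Answer: GN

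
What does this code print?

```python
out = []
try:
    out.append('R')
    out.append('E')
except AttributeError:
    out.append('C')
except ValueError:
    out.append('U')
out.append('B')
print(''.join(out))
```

Execution trace: 'R' (try body) → 'E' (try body, no exception) → 'B' (after the try/except). Output: REB

Answer: REB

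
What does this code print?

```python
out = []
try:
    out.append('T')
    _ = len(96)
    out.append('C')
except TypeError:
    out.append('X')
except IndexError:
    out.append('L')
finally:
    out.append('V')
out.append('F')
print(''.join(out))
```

Execution trace: 'T' (try body) → 'X' (except TypeError) → 'V' (finally) → 'F' (after the try/except). Output: TXVF

Answer: TXVF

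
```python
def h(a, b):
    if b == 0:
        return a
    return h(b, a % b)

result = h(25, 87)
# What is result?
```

h(25, 87) -> h(87, 25) -> h(25, 12) -> h(12, 1) -> h(1, 0) -> 1

Answer: 1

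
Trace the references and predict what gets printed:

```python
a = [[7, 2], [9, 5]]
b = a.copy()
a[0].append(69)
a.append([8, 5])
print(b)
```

Key concept: shallow copy with nested lists.
Step by step:
`a = [[7, 2], [9, 5]]` → a = [[7, 2], [9, 5]]
`b = a.copy()` → b = [[7, 2], [9, 5]]
`a[0].append(69)` → a = [[7, 2, 69], [9, 5]]; b = [[7, 2, 69], [9, 5]]
`a.append([8, 5])` → a = [[7, 2, 69], [9, 5], [8, 5]]
`print(b)` → prints [[7, 2, 69], [9, 5]]

Answer: [[7, 2, 69], [9, 5]]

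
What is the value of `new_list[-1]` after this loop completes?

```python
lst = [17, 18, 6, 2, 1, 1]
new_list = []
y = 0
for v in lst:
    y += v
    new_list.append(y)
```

Cumulative sum ends at 45
`new_list` takes the values: [] → [17] → [17, 35] → [17, 35, 41] → [17, 35, 41, 43] → [17, 35, 41, 43, 44] → [17, 35, 41, 43, 44, 45]
So `new_list[-1]` = 45

Answer: 45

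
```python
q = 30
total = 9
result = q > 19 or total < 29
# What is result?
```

Trace:
`q = 30` → q = 30
`total = 9` → total = 9
`result = q > 19 or total < 29` → result = True
So result = True

Answer: True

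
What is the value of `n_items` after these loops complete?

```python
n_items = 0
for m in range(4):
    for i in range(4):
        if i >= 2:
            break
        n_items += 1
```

Inner breaks at 2, outer runs 4 times
`n_items` takes the values: 0 → 1 → 2 → 3 → 4 → 5 → 6 → 7 → 8

Answer: 8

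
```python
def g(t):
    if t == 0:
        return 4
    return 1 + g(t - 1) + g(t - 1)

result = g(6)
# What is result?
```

g(t) = 1 + 2·g(t-1), g(0)=4. Closed form: (4+1)·2^6 - 1 = 319.

Answer: 319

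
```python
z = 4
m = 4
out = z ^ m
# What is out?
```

Trace:
`z = 4` → z = 4
`m = 4` → m = 4
`out = z ^ m` → out = 0
So out = 0

Answer: 0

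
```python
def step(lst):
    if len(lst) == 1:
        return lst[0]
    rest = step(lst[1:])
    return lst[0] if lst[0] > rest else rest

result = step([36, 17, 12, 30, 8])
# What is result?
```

Recursive max over [36, 17, 12, 30, 8] = 36

Answer: 36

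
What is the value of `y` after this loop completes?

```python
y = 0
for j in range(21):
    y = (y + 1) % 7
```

Increment mod 7, 21 times = 0
`y` takes the values: 0 → 1 → 2 → 3 → 4 → 5 → 6 → 0 → 1 → 2 → 3 → 4 → 5 → 6 → 0 → 1 → 2 → 3 → 4 → 5 → 6 → 0

Answer: 0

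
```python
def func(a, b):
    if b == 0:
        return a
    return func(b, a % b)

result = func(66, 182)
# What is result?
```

func(66, 182) -> func(182, 66) -> func(66, 50) -> func(50, 16) -> func(16, 2) -> func(2, 0) -> 2

Answer: 2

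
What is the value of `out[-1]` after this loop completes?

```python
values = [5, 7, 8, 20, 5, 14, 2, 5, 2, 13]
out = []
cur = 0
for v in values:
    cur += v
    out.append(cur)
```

Cumulative sum ends at 81
`out` takes the values: [] → [5] → [5, 12] → [5, 12, 20] → [5, 12, 20, 40] → [5, 12, 20, 40, 45] → [5, 12, 20, 40, 45, 59] → [5, 12, 20, 40, 45, 59, 61] → [5, 12, 20, 40, 45, 59, 61, 66] → [5, 12, 20, 40, 45, 59, 61, 66, 68] → [5, 12, 20, 40, 45, 59, 61, 66, 68, 81]
So `out[-1]` = 81

Answer: 81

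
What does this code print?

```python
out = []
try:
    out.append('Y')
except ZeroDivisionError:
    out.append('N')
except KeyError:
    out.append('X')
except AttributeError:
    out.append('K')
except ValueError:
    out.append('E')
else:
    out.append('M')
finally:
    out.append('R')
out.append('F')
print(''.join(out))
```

Execution trace: 'Y' (try body, no exception) → 'M' (else) → 'R' (finally) → 'F' (after the try/except). Output: YMRF

Answer: YMRF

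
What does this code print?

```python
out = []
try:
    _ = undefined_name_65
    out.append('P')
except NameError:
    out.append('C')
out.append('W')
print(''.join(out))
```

Execution trace: 'C' (except NameError) → 'W' (after the try/except). Output: CW

Answer: CW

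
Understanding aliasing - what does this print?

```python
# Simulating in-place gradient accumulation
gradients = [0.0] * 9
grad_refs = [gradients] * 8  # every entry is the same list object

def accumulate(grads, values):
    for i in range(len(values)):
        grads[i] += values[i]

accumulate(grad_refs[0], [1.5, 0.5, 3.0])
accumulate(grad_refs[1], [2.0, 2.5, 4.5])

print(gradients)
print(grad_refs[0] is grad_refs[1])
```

Key concept: gradient accumulation aliasing.
Step by step:
`gradients = [0.0] * 9` → gradients = [0.0, 0.0, 0.0, 0.0, 0.0, 0.0, 0.0, 0.0, 0.0]
`grad_refs = [gradients] * 8` → grad_refs = [[0.0, 0.0, 0.0, 0.0, 0.0, 0.0, 0.0, 0.0, 0.0], [0.0, 0.0, 0.0, 0.0, 0.0, 0.0, 0.0, 0.0, 0.0], [0.0, 0.0, 0.0, 0.0, 0.0, 0.0, 0.0, 0.0, 0.0], [0.0, 0.0, 0.0, 0.0, 0.0, 0.0, 0.0, 0.0, 0.0], [0.0, 0.0, 0.0, 0.0, 0.0, 0.0, 0.0, 0.0, 0.0], [0.0, 0.0, 0.0, 0.0, 0.0, 0.0, 0.0, 0.0, 0.0], [0.0, 0.0, 0.0, 0.0, 0.0, 0.0, 0.0, 0.0, 0.0], [0.0, 0.0, 0.0, 0.0, 0.0, 0.0, 0.0, 0.0, 0.0]]
`accumulate(grad_refs[0], [1.5, 0.5, 3.0])` → gradients = [1.5, 0.5, 3.0, 0.0, 0.0, 0.0, 0.0, 0.0, 0.0]; grad_refs = [[1.5, 0.5, 3.0, 0.0, 0.0, 0.0, 0.0, 0.0, 0.0], [1.5, 0.5, 3.0, 0.0, 0.0, 0.0, 0.0, 0.0, 0.0], [1.5, 0.5, 3.0, 0.0, 0.0, 0.0, 0.0, 0.0, 0.0], [1.5, 0.5, 3.0, 0.0, 0.0, 0.0, 0.0, 0.0, 0.0], [1.5, 0.5, 3.0, 0.0, 0.0, 0.0, 0.0, 0.0, 0.0], [1.5, 0.5, 3.0, 0.0, 0.0, 0.0, 0.0, 0.0, 0.0], [1.5, 0.5, 3.0, 0.0, 0.0, 0.0, 0.0, 0.0, 0.0], [1.5, 0.5, 3.0, 0.0, 0.0, 0.0, 0.0, 0.0, 0.0]]
`accumulate(grad_refs[1], [2.0, 2.5, 4.5])` → gradients = [3.5, 3.0, 7.5, 0.0, 0.0, 0.0, 0.0, 0.0, 0.0]; grad_refs = [[3.5, 3.0, 7.5, 0.0, 0.0, 0.0, 0.0, 0.0, 0.0], [3.5, 3.0, 7.5, 0.0, 0.0, 0.0, 0.0, 0.0, 0.0], [3.5, 3.0, 7.5, 0.0, 0.0, 0.0, 0.0, 0.0, 0.0], [3.5, 3.0, 7.5, 0.0, 0.0, 0.0, 0.0, 0.0, 0.0], [3.5, 3.0, 7.5, 0.0, 0.0, 0.0, 0.0, 0.0, 0.0], [3.5, 3.0, 7.5, 0.0, 0.0, 0.0, 0.0, 0.0, 0.0], [3.5, 3.0, 7.5, 0.0, 0.0, 0.0, 0.0, 0.0, 0.0], [3.5, 3.0, 7.5, 0.0, 0.0, 0.0, 0.0, 0.0, 0.0]]
`print(gradients)` → prints [3.5, 3.0, 7.5, 0.0, 0.0, 0.0, 0.0, 0.0, 0.0]
`print(grad_refs[0] is grad_refs[1])` → prints True

Answer:
[3.5, 3.0, 7.5, 0.0, 0.0, 0.0, 0.0, 0.0, 0.0]
True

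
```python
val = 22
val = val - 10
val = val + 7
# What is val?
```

Trace:
`val = 22` → val = 22
`val = val - 10` → val = 12
`val = val + 7` → val = 19
So val = 19

Answer: 19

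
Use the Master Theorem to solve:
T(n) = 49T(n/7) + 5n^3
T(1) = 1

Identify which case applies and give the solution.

a=49, b=7, f(n)=5n^3. log_7(49) = 2. Since c=3 > 2 and the regularity condition holds (49(n/7)^3 = (49/7^3)n^3 with 49/7^3 < 1), Case 3 applies: T(n) = Θ(f(n)) = O(n^3).

Answer: O(n^3) - Case 3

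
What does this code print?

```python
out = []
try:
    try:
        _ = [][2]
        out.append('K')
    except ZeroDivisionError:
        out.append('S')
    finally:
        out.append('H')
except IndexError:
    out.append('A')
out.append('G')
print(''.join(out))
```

Execution trace: 'H' (finally) → 'A' (outer except IndexError) → 'G' (after the try/except). Output: HAG

Answer: HAG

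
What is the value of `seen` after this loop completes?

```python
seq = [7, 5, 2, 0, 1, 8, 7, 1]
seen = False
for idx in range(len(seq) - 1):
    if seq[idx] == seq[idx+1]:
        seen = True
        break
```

Check consecutive duplicates in [7, 5, 2, 0, 1, 8, 7, 1]
`seen` takes the values: False

Answer: False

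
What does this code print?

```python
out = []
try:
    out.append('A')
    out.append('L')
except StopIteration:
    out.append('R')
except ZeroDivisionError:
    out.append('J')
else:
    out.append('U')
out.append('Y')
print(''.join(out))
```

Execution trace: 'A' (try body) → 'L' (try body, no exception) → 'U' (else) → 'Y' (after the try/except). Output: ALUY

Answer: ALUY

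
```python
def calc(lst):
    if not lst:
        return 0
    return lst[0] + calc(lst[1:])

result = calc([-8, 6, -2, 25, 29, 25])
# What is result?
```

(-8) + 6 + (-2) + 25 + 29 + 25 + 0 = 75

Answer: 75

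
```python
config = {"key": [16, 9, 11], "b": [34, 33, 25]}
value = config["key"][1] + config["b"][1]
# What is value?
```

Trace:
`config = {"key": [16, 9, 11], "b": [34, 33, 25]}` → config = {'key': [16, 9, 11], 'b': [34, 33, 25]}
`value = config["key"][1] + config["b"][1]` → value = 42
So value = 42

Answer: 42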